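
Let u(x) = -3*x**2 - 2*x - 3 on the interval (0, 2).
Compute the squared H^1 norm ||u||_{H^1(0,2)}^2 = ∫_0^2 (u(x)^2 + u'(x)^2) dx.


||u||_{H^1}^2 = 5374/15

The H^1 norm (squared) on an interval (0, L) is
  ||u||_{H^1}^2 = ∫_0^L u(x)^2 dx + ∫_0^L u'(x)^2 dx.
Compute u'(x) = -6*x - 2.
Then u(x)^2 = 9*x**4 + 12*x**3 + 22*x**2 + 12*x + 9 and u'(x)^2 = 36*x**2 + 24*x + 4.
Integrate each monomial from 0 to 2 using ∫_0^2 c·x^n dx = c·2^(n+1)/(n+1):
  ∫_0^2 u(x)^2 dx = ∫_0^2 (9*x^4 + 12*x^3 + 22*x^2 + 12*x + 9) dx. Term by term:
    ∫_0^2 9*x^4 dx = 288/5;  ∫_0^2 12*x^3 dx = 48;  ∫_0^2 22*x^2 dx = 176/3;
    ∫_0^2 12*x dx = 24;  ∫_0^2 9 dx = 18.
  Sum: 288/5 + 48 + 176/3 + 24 + 18 = 3094/15.
  ∫_0^2 u'(x)^2 dx = ∫_0^2 (36*x^2 + 24*x + 4) dx. Term by term:
    ∫_0^2 36*x^2 dx = 96;  ∫_0^2 24*x dx = 48;  ∫_0^2 4 dx = 8.
  Sum: 96 + 48 + 8 = 152.
Adding: ||u||_{H^1}^2 = 3094/15 + 152 = 5374/15.


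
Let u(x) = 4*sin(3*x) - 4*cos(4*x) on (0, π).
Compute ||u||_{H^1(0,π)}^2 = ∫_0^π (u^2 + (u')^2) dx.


||u||_{H^1(0,π)}^2 = 3264/7 + 216*π

u'(x) = 16*sin(4*x) + 12*cos(3*x).
Expand u² and (u')² and integrate term by term on (0, π), using: for integers n ≥ 1, ∫_0^π sin²(nx) dx = ∫_0^π cos²(nx) dx = π/2; for n ≠ n', ∫_0^π sin(nx)sin(n'x) dx = ∫_0^π cos(nx)cos(n'x) dx = 0; and by product-to-sum, ∫_0^π sin(nx)cos(n'x) dx = ½∫_0^π [sin((n+n')x) + sin((n−n')x)] dx, which is 0 when n+n' is even and 2n/(n²−n'²) when n+n' is odd (it need not vanish on (0, π)).
  u² squared terms: (-4)²·∫cos(4x)² dx = 16·π/2 = 8*π;  (4)²·∫sin(3x)² dx = 16·π/2 = 8*π.
  u² cross terms: 2·(-4)·(4)·∫cos(4x)·sin(3x) dx = -32·(-6/7) = 192/7.
  So ∫_0^π u² dx = 8*π + 8*π + 192/7 = 192/7 + 16*π.
  (u')² squared terms: (12)²·∫cos(3x)² dx = 144·π/2 = 72*π;  (16)²·∫sin(4x)² dx = 256·π/2 = 128*π.
  (u')² cross terms: 2·(12)·(16)·∫cos(3x)·sin(4x) dx = 384·(8/7) = 3072/7.
  So ∫_0^π (u')² dx = 72*π + 128*π + 3072/7 = 3072/7 + 200*π.
||u||_{H^1}^2 = (192/7 + 16*π) + (3072/7 + 200*π) = 3264/7 + 216*π.


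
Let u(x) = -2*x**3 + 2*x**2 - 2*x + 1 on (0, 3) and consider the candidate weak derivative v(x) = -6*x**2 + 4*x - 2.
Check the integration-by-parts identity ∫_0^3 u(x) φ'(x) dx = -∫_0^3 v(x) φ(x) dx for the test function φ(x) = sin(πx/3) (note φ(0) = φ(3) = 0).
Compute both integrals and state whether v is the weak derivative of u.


LHS = -648/π^3 + 138/π, RHS = -648/π^3 + 138/π. Yes, v = u' weakly.

u(x) = -2*x**3 + 2*x**2 - 2*x + 1, classical derivative u'(x) = -6*x**2 + 4*x - 2.
φ(x) = sin(πx/3), so φ'(x) = π*cos(π*x/3)/3.
Note φ(0) = φ(3) = 0, so the boundary term u·φ vanishes.
LHS = ∫_0^3 u(x) φ'(x) dx = ∫_0^3 (-2*π*x^3*cos(π*x/3)/3 + 2*π*x^2*cos(π*x/3)/3 - 2*π*x*cos(π*x/3)/3 + π*cos(π*x/3)/3) dx. Term by term:
  ∫_0^3 π*cos(π*x/3)/3 dx = 0;  ∫_0^3 -2*π*x*cos(π*x/3)/3 dx = 12/π;  ∫_0^3 -2*π*x^3*cos(π*x/3)/3 dx = -648/π^3 + 162/π;
  ∫_0^3 2*π*x^2*cos(π*x/3)/3 dx = -36/π.
Sum: 0 + 12/π + -648/π^3 + 162/π − 36/π = -648/π^3 + 138/π.
So LHS = -648/π^3 + 138/π.
∫_0^3 v(x) φ(x) dx = ∫_0^3 (-6*x^2*sin(π*x/3) + 4*x*sin(π*x/3) - 2*sin(π*x/3)) dx. Term by term:
  ∫_0^3 -2*sin(π*x/3) dx = -12/π;  ∫_0^3 -6*x^2*sin(π*x/3) dx = -162/π + 648/π^3;  ∫_0^3 4*x*sin(π*x/3) dx = 36/π.
Sum: -12/π + -162/π + 648/π^3 + 36/π = -138/π + 648/π^3.
So RHS = -∫_0^3 v(x) φ(x) dx = -648/π^3 + 138/π.
LHS = RHS, so the identity holds for this test φ.
Moreover u is smooth here and v(x) = u'(x) = -6*x**2 + 4*x - 2 pointwise, so the identity holds for every test function. Hence v is the weak derivative of u.


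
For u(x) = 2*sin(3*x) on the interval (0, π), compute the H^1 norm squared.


||u||_{H^1(0,π)}^2 = 20*π

u'(x) = 6*cos(3*x).
Expand u² and (u')² and integrate term by term on (0, π), using: for integers n ≥ 1, ∫_0^π sin²(nx) dx = ∫_0^π cos²(nx) dx = π/2; for n ≠ n', ∫_0^π sin(nx)sin(n'x) dx = ∫_0^π cos(nx)cos(n'x) dx = 0; and by product-to-sum, ∫_0^π sin(nx)cos(n'x) dx = ½∫_0^π [sin((n+n')x) + sin((n−n')x)] dx, which is 0 when n+n' is even and 2n/(n²−n'²) when n+n' is odd (it need not vanish on (0, π)).
  u² squared terms: (2)²·∫sin(3x)² dx = 4·π/2 = 2*π.
  So ∫_0^π u² dx = 2*π.
  (u')² squared terms: (6)²·∫cos(3x)² dx = 36·π/2 = 18*π.
  So ∫_0^π (u')² dx = 18*π.
||u||_{H^1}^2 = (2*π) + (18*π) = 20*π.


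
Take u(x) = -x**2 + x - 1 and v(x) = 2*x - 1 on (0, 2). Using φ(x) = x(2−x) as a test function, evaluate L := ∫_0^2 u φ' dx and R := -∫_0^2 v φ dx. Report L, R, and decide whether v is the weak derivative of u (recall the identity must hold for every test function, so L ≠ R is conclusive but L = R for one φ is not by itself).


LHS = 4/3, RHS = -4/3. No, v is not the weak derivative of u.

u(x) = -x**2 + x - 1, classical derivative u'(x) = 1 - 2*x.
φ(x) = x(2−x), so φ'(x) = 2 - 2*x.
Note φ(0) = φ(2) = 0, so the boundary term u·φ vanishes.
LHS = ∫_0^2 u(x) φ'(x) dx = ∫_0^2 (2*x^3 - 4*x^2 + 4*x - 2) dx. Term by term:
  ∫_0^2 2*x^3 dx = 8;  ∫_0^2 -4*x^2 dx = -32/3;  ∫_0^2 4*x dx = 8;
  ∫_0^2 -2 dx = -4.
Sum: 8 − 32/3 + 8 − 4 = 4/3.
So LHS = 4/3.
∫_0^2 v(x) φ(x) dx = ∫_0^2 (-2*x^3 + 5*x^2 - 2*x) dx. Term by term:
  ∫_0^2 -2*x^3 dx = -8;  ∫_0^2 5*x^2 dx = 40/3;  ∫_0^2 -2*x dx = -4.
Sum: -8 + 40/3 − 4 = 4/3.
So RHS = -∫_0^2 v(x) φ(x) dx = -4/3.
LHS − RHS = 8/3 ≠ 0, so the identity fails.
(For a valid weak derivative the identity must hold for EVERY test function, in particular this one. The failure shows v is NOT the weak derivative of u.)
Correct weak derivative would be u'(x) = 1 - 2*x.


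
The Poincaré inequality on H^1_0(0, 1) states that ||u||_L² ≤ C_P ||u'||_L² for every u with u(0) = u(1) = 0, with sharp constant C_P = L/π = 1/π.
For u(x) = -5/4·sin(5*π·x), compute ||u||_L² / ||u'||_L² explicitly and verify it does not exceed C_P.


||u||_L² / ||u'||_L² = 1/(5*π) < C_P = 1/π.

u(x) = -5/4·sin(5*π·x), so u'(x) = -25*π*cos(5*π*x)/4.
Writing u(x) = A·sin(kπx/L) with A = -5/4 and k = 5, use ∫_0^L sin²(kπx/L) dx = L/2 and ∫_0^L cos²(kπx/L) dx = L/2.
u² = 25/16·sin²(5*π·x) and (u')² = 625*π^2/16·cos²(5*π·x), and each of sin², cos² integrates to L/2 = 1/2 over (0, 1).
∫_0^1 u² dx = 25/32, so ||u||_L² = 5*sqrt(2)/8.
∫_0^1 (u')² dx = 625*π^2/32, so ||u'||_L² = 25*sqrt(2)*π/8.
Ratio ||u||_L² / ||u'||_L² = 1/(5*π).
Sharp Poincaré constant on H^1_0(0, 1) is C_P = L/π = 1/π, achieved by sin(π·x).
This is the k = 5 harmonic; the ratio L/(kπ) is strictly less than C_P = L/π, consistent with the sharp inequality ||u||_L² ≤ C_P ||u'||_L².


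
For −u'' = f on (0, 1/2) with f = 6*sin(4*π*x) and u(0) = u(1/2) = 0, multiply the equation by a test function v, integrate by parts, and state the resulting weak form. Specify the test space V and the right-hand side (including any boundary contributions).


V = H^1_0(0, 1/2) (so v(0) = v(1/2) = 0); weak form: ∫_0^1/2 u'v' dx = ∫_0^1/2 (6*sin(4*π*x)) v dx for all v ∈ V.

Multiply both sides by a test function v and integrate from 0 to 1/2:
  ∫_0^1/2 −u''(x) v(x) dx = ∫_0^1/2 f(x) v(x) dx.
Integrate the LHS by parts once:
  ∫_0^1/2 −u'' v dx = −[u'(x) v(x)]_0^1/2 + ∫_0^1/2 u'(x) v'(x) dx.
Thus ∫_0^1/2 u'(x) v'(x) dx = ∫_0^1/2 f(x) v(x) dx + [u'(x) v(x)]_0^1/2.
Choose V so that boundary terms are either known or forced to vanish.
u is Dirichlet: u(0) = u(1/2) = 0. Let V = H^1_0(0, 1/2); then v(0) = v(1/2) = 0, and [u' v]_0^1/2 = 0.
Weak formulation: find u (satisfying any essential BC) such that ∫_0^1/2 u'(x) v'(x) dx = ∫_0^1/2 f v dx for all v ∈ V.
Substituting f(x) = 6*sin(4*π*x), the right-hand side is ∫_0^1/2 (6*sin(4*π*x)) v dx.


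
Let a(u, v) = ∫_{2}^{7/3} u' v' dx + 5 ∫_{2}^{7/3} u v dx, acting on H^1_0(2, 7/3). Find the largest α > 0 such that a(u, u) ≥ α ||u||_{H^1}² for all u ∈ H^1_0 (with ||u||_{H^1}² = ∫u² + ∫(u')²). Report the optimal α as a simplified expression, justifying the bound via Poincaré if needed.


α = 1

Coercivity of a(·,·) on H^1_0(2, 7/3) means a(u, u) ≥ α ||u||_{H^1}² for every u ∈ H^1_0.
The interval has length L = 1/3, and Poincaré/coercivity depend only on L. Here a(u, u) = ∫(u')² + (5)·∫u².
Here c = 5 ≥ 1, so a(u,u) = ∫(u')² + c∫u² ≥ ∫(u')² + ∫u² = ||u||_{H^1}², i.e. α = 1 works. No larger α is possible: a(u,u) ≥ α||u||_{H^1}² means (1−α)∫(u')² ≥ (α−c)∫u², and for the modes u_n = sin(nπ(x−x₀)/L) (x₀ the left endpoint) one has ∫u_n²/∫(u_n')² = (L/(nπ))² → 0, so a(u_n,u_n)/||u_n||_{H^1}² → 1. Hence the optimal constant is α = 1.
Therefore α = 1.


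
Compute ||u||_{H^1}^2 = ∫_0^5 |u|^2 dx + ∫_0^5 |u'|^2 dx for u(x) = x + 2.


||u||_{H^1}^2 = 350/3

The H^1 norm (squared) on an interval (0, L) is
  ||u||_{H^1}^2 = ∫_0^L u(x)^2 dx + ∫_0^L u'(x)^2 dx.
Compute u'(x) = 1.
Then u(x)^2 = x**2 + 4*x + 4 and u'(x)^2 = 1.
Integrate each monomial from 0 to 5 using ∫_0^5 c·x^n dx = c·5^(n+1)/(n+1):
  ∫_0^5 u(x)^2 dx = ∫_0^5 (x^2 + 4*x + 4) dx. Term by term:
    ∫_0^5 x^2 dx = 125/3;  ∫_0^5 4*x dx = 50;  ∫_0^5 4 dx = 20.
  Sum: 125/3 + 50 + 20 = 335/3.
  ∫_0^5 u'(x)^2 dx = ∫_0^5 (1) dx. Term by term:
    ∫_0^5 1 dx = 5.
Adding: ||u||_{H^1}^2 = 335/3 + 5 = 350/3.


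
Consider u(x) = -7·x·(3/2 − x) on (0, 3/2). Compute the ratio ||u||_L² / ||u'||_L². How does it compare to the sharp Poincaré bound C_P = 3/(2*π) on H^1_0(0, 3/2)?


||u||_L² / ||u'||_L² = 3*sqrt(10)/20 < C_P = 3/(2*π).

u(x) = -7·x·(3/2 − x), so u'(x) = 14*x - 21/2.
u(x) = -7·x·(3/2 − x) vanishes at x = 0 and x = 3/2, so u ∈ H^1_0(0, 3/2). Differentiate via the product rule and integrate the resulting polynomials term by term.
  ∫_0^3/2 u² dx = ∫_0^3/2 (49*x^4 - 147*x^3 + 441*x^2/4) dx. Term by term:
    ∫_0^3/2 49*x^4 dx = 11907/160;  ∫_0^3/2 -147*x^3 dx = -11907/64;  ∫_0^3/2 441*x^2/4 dx = 3969/32.
  Sum: 11907/160 − 11907/64 + 3969/32 = 3969/320.
  ∫_0^3/2 (u')² dx = ∫_0^3/2 (196*x^2 - 294*x + 441/4) dx. Term by term:
    ∫_0^3/2 196*x^2 dx = 441/2;  ∫_0^3/2 -294*x dx = -1323/4;  ∫_0^3/2 441/4 dx = 1323/8.
  Sum: 441/2 − 1323/4 + 1323/8 = 441/8.
∫_0^3/2 u² dx = 3969/320, so ||u||_L² = 63*sqrt(5)/40.
∫_0^3/2 (u')² dx = 441/8, so ||u'||_L² = 21*sqrt(2)/4.
Ratio ||u||_L² / ||u'||_L² = 3*sqrt(10)/20.
Sharp Poincaré constant on H^1_0(0, 3/2) is C_P = L/π = 3/(2*π), achieved by sin(2*π/3·x).
A polynomial bump cannot attain the sharp Poincaré constant (only the first sine eigenfunction does), so the ratio is strictly less than C_P, consistent with ||u||_L² ≤ C_P ||u'||_L².


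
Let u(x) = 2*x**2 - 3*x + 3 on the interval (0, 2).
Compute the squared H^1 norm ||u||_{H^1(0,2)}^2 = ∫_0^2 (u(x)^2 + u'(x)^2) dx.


||u||_{H^1}^2 = 424/15

The H^1 norm (squared) on an interval (0, L) is
  ||u||_{H^1}^2 = ∫_0^L u(x)^2 dx + ∫_0^L u'(x)^2 dx.
Compute u'(x) = 4*x - 3.
Then u(x)^2 = 4*x**4 - 12*x**3 + 21*x**2 - 18*x + 9 and u'(x)^2 = 16*x**2 - 24*x + 9.
Integrate each monomial from 0 to 2 using ∫_0^2 c·x^n dx = c·2^(n+1)/(n+1):
  ∫_0^2 u(x)^2 dx = ∫_0^2 (4*x^4 - 12*x^3 + 21*x^2 - 18*x + 9) dx. Term by term:
    ∫_0^2 4*x^4 dx = 128/5;  ∫_0^2 -12*x^3 dx = -48;  ∫_0^2 21*x^2 dx = 56;
    ∫_0^2 -18*x dx = -36;  ∫_0^2 9 dx = 18.
  Sum: 128/5 − 48 + 56 − 36 + 18 = 78/5.
  ∫_0^2 u'(x)^2 dx = ∫_0^2 (16*x^2 - 24*x + 9) dx. Term by term:
    ∫_0^2 16*x^2 dx = 128/3;  ∫_0^2 -24*x dx = -48;  ∫_0^2 9 dx = 18.
  Sum: 128/3 − 48 + 18 = 38/3.
Adding: ||u||_{H^1}^2 = 78/5 + 38/3 = 424/15.


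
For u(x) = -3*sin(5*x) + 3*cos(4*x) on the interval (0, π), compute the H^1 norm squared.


||u||_{H^1(0,π)}^2 = -340 + 387*π/2

u'(x) = -12*sin(4*x) - 15*cos(5*x).
Expand u² and (u')² and integrate term by term on (0, π), using: for integers n ≥ 1, ∫_0^π sin²(nx) dx = ∫_0^π cos²(nx) dx = π/2; for n ≠ n', ∫_0^π sin(nx)sin(n'x) dx = ∫_0^π cos(nx)cos(n'x) dx = 0; and by product-to-sum, ∫_0^π sin(nx)cos(n'x) dx = ½∫_0^π [sin((n+n')x) + sin((n−n')x)] dx, which is 0 when n+n' is even and 2n/(n²−n'²) when n+n' is odd (it need not vanish on (0, π)).
  u² squared terms: (-3)²·∫sin(5x)² dx = 9·π/2 = 9*π/2;  (3)²·∫cos(4x)² dx = 9·π/2 = 9*π/2.
  u² cross terms: 2·(-3)·(3)·∫sin(5x)·cos(4x) dx = -18·(10/9) = -20.
  So ∫_0^π u² dx = 9*π/2 + 9*π/2 − 20 = -20 + 9*π.
  (u')² squared terms: (-15)²·∫cos(5x)² dx = 225·π/2 = 225*π/2;  (-12)²·∫sin(4x)² dx = 144·π/2 = 72*π.
  (u')² cross terms: 2·(-15)·(-12)·∫cos(5x)·sin(4x) dx = 360·(-8/9) = -320.
  So ∫_0^π (u')² dx = 225*π/2 + 72*π − 320 = -320 + 369*π/2.
||u||_{H^1}^2 = (-20 + 9*π) + (-320 + 369*π/2) = -340 + 387*π/2.


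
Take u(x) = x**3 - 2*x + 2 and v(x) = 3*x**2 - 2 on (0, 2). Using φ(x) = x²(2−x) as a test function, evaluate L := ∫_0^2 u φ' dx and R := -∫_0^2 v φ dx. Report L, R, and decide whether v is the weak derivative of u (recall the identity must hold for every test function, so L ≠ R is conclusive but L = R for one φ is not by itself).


LHS = -56/15, RHS = -56/15. Yes, v = u' weakly.

u(x) = x**3 - 2*x + 2, classical derivative u'(x) = 3*x**2 - 2.
φ(x) = x²(2−x), so φ'(x) = x*(4 - 3*x).
Note φ(0) = φ(2) = 0, so the boundary term u·φ vanishes.
LHS = ∫_0^2 u(x) φ'(x) dx = ∫_0^2 (-3*x^5 + 4*x^4 + 6*x^3 - 14*x^2 + 8*x) dx. Term by term:
  ∫_0^2 -3*x^5 dx = -32;  ∫_0^2 4*x^4 dx = 128/5;  ∫_0^2 6*x^3 dx = 24;
  ∫_0^2 -14*x^2 dx = -112/3;  ∫_0^2 8*x dx = 16.
Sum: -32 + 128/5 + 24 − 112/3 + 16 = -56/15.
So LHS = -56/15.
∫_0^2 v(x) φ(x) dx = ∫_0^2 (-3*x^5 + 6*x^4 + 2*x^3 - 4*x^2) dx. Term by term:
  ∫_0^2 -3*x^5 dx = -32;  ∫_0^2 6*x^4 dx = 192/5;  ∫_0^2 2*x^3 dx = 8;
  ∫_0^2 -4*x^2 dx = -32/3.
Sum: -32 + 192/5 + 8 − 32/3 = 56/15.
So RHS = -∫_0^2 v(x) φ(x) dx = -56/15.
LHS = RHS, so the identity holds for this test φ.
Moreover u is smooth here and v(x) = u'(x) = 3*x**2 - 2 pointwise, so the identity holds for every test function. Hence v is the weak derivative of u.


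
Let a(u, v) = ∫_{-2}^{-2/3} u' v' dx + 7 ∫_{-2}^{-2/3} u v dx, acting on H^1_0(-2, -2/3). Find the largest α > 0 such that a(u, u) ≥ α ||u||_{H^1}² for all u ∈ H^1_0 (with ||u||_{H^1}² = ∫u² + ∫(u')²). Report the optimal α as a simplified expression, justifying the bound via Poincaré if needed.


α = 1

Coercivity of a(·,·) on H^1_0(-2, -2/3) means a(u, u) ≥ α ||u||_{H^1}² for every u ∈ H^1_0.
The interval has length L = 4/3, and Poincaré/coercivity depend only on L. Here a(u, u) = ∫(u')² + (7)·∫u².
Here c = 7 ≥ 1, so a(u,u) = ∫(u')² + c∫u² ≥ ∫(u')² + ∫u² = ||u||_{H^1}², i.e. α = 1 works. No larger α is possible: a(u,u) ≥ α||u||_{H^1}² means (1−α)∫(u')² ≥ (α−c)∫u², and for the modes u_n = sin(nπ(x−x₀)/L) (x₀ the left endpoint) one has ∫u_n²/∫(u_n')² = (L/(nπ))² → 0, so a(u_n,u_n)/||u_n||_{H^1}² → 1. Hence the optimal constant is α = 1.
Therefore α = 1.


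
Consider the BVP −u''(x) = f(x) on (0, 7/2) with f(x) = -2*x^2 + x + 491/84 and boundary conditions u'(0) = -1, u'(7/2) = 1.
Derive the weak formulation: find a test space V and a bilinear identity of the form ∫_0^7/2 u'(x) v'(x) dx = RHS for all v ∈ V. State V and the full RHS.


V = H^1(0, 7/2) (v unrestricted at boundary; u is determined up to an additive constant); weak form: ∫_0^7/2 u'v' dx = ∫_0^7/2 (-2*x^2 + x + 491/84) v dx + v(7/2) + v(0) for all v ∈ V.

Multiply both sides by a test function v and integrate from 0 to 7/2:
  ∫_0^7/2 −u''(x) v(x) dx = ∫_0^7/2 f(x) v(x) dx.
Integrate the LHS by parts once:
  ∫_0^7/2 −u'' v dx = −[u'(x) v(x)]_0^7/2 + ∫_0^7/2 u'(x) v'(x) dx.
Thus ∫_0^7/2 u'(x) v'(x) dx = ∫_0^7/2 f(x) v(x) dx + [u'(x) v(x)]_0^7/2.
Choose V so that boundary terms are either known or forced to vanish.
u has inhomogeneous Neumann u'(0) = -1, u'(7/2) = 1. [u' v]_0^7/2 = (1)·v(7/2) − (-1)·v(0) = v(7/2) + v(0). Take V = H^1(0, 7/2); boundary term becomes part of RHS.
Weak formulation: find u (satisfying any essential BC) such that ∫_0^7/2 u'(x) v'(x) dx = ∫_0^7/2 f v dx + v(7/2) + v(0) for all v ∈ V (Neumann data are natural BCs: they enter the RHS as boundary terms).
Substituting f(x) = -2*x^2 + x + 491/84, the right-hand side is ∫_0^7/2 (-2*x^2 + x + 491/84) v dx + v(7/2) + v(0).
Compatibility check (pure Neumann): taking v ≡ 1 ∈ V gives 0 = ∫_0^7/2 f dx + (1) − (-1), i.e. ∫_0^7/2 f dx must equal u'(0) − u'(7/2) = -2. Indeed ∫_0^7/2 (-2*x^2 + x + 491/84) dx = -2, so the data are compatible. The solution is then unique only up to an additive constant (fix it e.g. by requiring ∫_0^7/2 u dx = 0).


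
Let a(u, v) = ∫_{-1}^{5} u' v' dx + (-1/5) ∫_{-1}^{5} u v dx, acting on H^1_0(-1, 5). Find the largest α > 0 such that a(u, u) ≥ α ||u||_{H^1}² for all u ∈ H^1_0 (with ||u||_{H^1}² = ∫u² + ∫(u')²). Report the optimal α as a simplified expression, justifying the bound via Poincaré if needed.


α = (-36/5 + π^2)/(π^2 + 36)

Coercivity of a(·,·) on H^1_0(-1, 5) means a(u, u) ≥ α ||u||_{H^1}² for every u ∈ H^1_0.
The interval has length L = 6, and Poincaré/coercivity depend only on L. Here a(u, u) = ∫(u')² + (-1/5)·∫u².
Here c = -1/5 < 0 with |c| < (π/L)² = π^2/36, so coercivity still holds. The condition a(u,u) ≥ α||u||_{H^1}² reads (1−α)∫(u')² ≥ (α−c)∫u². Any admissible α is ≤ 1 (rapidly oscillating u have ∫u²/∫(u')² → 0), and α = 1 would force 0 ≥ (1−c)∫u², impossible since c < 1; so 1−α > 0. By the sharp Poincaré inequality on H^1_0 of an interval of length L, ∫(u')² ≥ (π/L)²∫u² with equality for the first sine mode sin(π(x−x₀)/L) (x₀ the left endpoint), so the inequality holds for all u iff (1−α)(π/L)² ≥ α − c, i.e. α ≤ ((π/L)² + c)/((π/L)² + 1) = (1 + c(L/π)²)/(1 + (L/π)²). (Direct route, valid since c ≤ 0: Poincaré gives c∫u² ≥ c(L/π)²∫(u')², so a(u,u) ≥ (1 + c(L/π)²)∫(u')², while ||u||_{H^1}² ≤ (1 + (L/π)²)∫(u')²; dividing yields the same α.) With (π/L)² = π^2/36 and c = -1/5, the largest admissible constant is α = ((π/L)² + c)/((π/L)² + 1).
Simplifying, α = (-36/5 + π^2)/(π^2 + 36).


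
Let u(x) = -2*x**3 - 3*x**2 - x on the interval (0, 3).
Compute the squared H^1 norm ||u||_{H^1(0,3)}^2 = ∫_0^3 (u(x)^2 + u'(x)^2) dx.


||u||_{H^1}^2 = 501663/70

The H^1 norm (squared) on an interval (0, L) is
  ||u||_{H^1}^2 = ∫_0^L u(x)^2 dx + ∫_0^L u'(x)^2 dx.
Compute u'(x) = -6*x**2 - 6*x - 1.
Then u(x)^2 = 4*x**6 + 12*x**5 + 13*x**4 + 6*x**3 + x**2 and u'(x)^2 = 36*x**4 + 72*x**3 + 48*x**2 + 12*x + 1.
Integrate each monomial from 0 to 3 using ∫_0^3 c·x^n dx = c·3^(n+1)/(n+1):
  ∫_0^3 u(x)^2 dx = ∫_0^3 (4*x^6 + 12*x^5 + 13*x^4 + 6*x^3 + x^2) dx. Term by term:
    ∫_0^3 4*x^6 dx = 8748/7;  ∫_0^3 12*x^5 dx = 1458;  ∫_0^3 13*x^4 dx = 3159/5;
    ∫_0^3 6*x^3 dx = 243/2;  ∫_0^3 x^2 dx = 9.
  Sum: 8748/7 + 1458 + 3159/5 + 243/2 + 9 = 242901/70.
  ∫_0^3 u'(x)^2 dx = ∫_0^3 (36*x^4 + 72*x^3 + 48*x^2 + 12*x + 1) dx. Term by term:
    ∫_0^3 36*x^4 dx = 8748/5;  ∫_0^3 72*x^3 dx = 1458;  ∫_0^3 48*x^2 dx = 432;
    ∫_0^3 12*x dx = 54;  ∫_0^3 1 dx = 3.
  Sum: 8748/5 + 1458 + 432 + 54 + 3 = 18483/5.
Adding: ||u||_{H^1}^2 = 242901/70 + 18483/5 = 501663/70.


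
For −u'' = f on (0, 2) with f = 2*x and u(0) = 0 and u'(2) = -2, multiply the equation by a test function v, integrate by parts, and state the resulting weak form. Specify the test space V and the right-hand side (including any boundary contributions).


V = {v ∈ H^1(0, 2) : v(0) = 0} (test functions vanish at x = 0 where u is specified); weak form: ∫_0^2 u'v' dx = ∫_0^2 (2*x) v dx − 2·v(2) for all v ∈ V.

Multiply both sides by a test function v and integrate from 0 to 2:
  ∫_0^2 −u''(x) v(x) dx = ∫_0^2 f(x) v(x) dx.
Integrate the LHS by parts once:
  ∫_0^2 −u'' v dx = −[u'(x) v(x)]_0^2 + ∫_0^2 u'(x) v'(x) dx.
Thus ∫_0^2 u'(x) v'(x) dx = ∫_0^2 f(x) v(x) dx + [u'(x) v(x)]_0^2.
Choose V so that boundary terms are either known or forced to vanish.
Mixed BC: u(0) = 0 (Dirichlet) and u'(2) = -2 (Neumann). Define V = {v ∈ H^1(0, 2) : v(0) = 0}. Then [u' v]_0^2 = u'(2)·v(2) − u'(0)·0 = − 2·v(2).
Weak formulation: find u (satisfying any essential BC) such that ∫_0^2 u'(x) v'(x) dx = ∫_0^2 f v dx − 2·v(2) for all v ∈ V (Dirichlet at 0 absorbed into V; Neumann datum at x = 2 contributes the boundary term).
Substituting f(x) = 2*x, the right-hand side is ∫_0^2 (2*x) v dx − 2·v(2).


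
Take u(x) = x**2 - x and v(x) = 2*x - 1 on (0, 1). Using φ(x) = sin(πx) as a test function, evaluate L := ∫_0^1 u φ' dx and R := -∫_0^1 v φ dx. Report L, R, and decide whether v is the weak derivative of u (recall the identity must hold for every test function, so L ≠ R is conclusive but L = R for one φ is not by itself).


LHS = 0, RHS = 0. Yes, v = u' weakly.

u(x) = x**2 - x, classical derivative u'(x) = 2*x - 1.
φ(x) = sin(πx), so φ'(x) = π*cos(π*x).
Note φ(0) = φ(1) = 0, so the boundary term u·φ vanishes.
LHS = ∫_0^1 u(x) φ'(x) dx = ∫_0^1 (π*x^2*cos(π*x) - π*x*cos(π*x)) dx. Term by term:
  ∫_0^1 π*x^2*cos(π*x) dx = -2/π;  ∫_0^1 -π*x*cos(π*x) dx = 2/π.
Sum: -2/π + 2/π = 0.
So LHS = 0.
∫_0^1 v(x) φ(x) dx = ∫_0^1 (2*x*sin(π*x) - sin(π*x)) dx. Term by term:
  ∫_0^1 -sin(π*x) dx = -2/π;  ∫_0^1 2*x*sin(π*x) dx = 2/π.
Sum: -2/π + 2/π = 0.
So RHS = -∫_0^1 v(x) φ(x) dx = 0.
LHS = RHS, so the identity holds for this test φ.
Moreover u is smooth here and v(x) = u'(x) = 2*x - 1 pointwise, so the identity holds for every test function. Hence v is the weak derivative of u.


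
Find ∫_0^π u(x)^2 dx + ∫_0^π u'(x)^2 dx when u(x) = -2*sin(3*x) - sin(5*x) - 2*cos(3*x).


||u||_{H^1(0,π)}^2 = 53*π

u'(x) = 6*sin(3*x) - 6*cos(3*x) - 5*cos(5*x).
Expand u² and (u')² and integrate term by term on (0, π), using: for integers n ≥ 1, ∫_0^π sin²(nx) dx = ∫_0^π cos²(nx) dx = π/2; for n ≠ n', ∫_0^π sin(nx)sin(n'x) dx = ∫_0^π cos(nx)cos(n'x) dx = 0; and by product-to-sum, ∫_0^π sin(nx)cos(n'x) dx = ½∫_0^π [sin((n+n')x) + sin((n−n')x)] dx, which is 0 when n+n' is even and 2n/(n²−n'²) when n+n' is odd (it need not vanish on (0, π)).
  u² squared terms: (-1)²·∫sin(5x)² dx = 1·π/2 = π/2;  (-2)²·∫cos(3x)² dx = 4·π/2 = 2*π;  (-2)²·∫sin(3x)² dx = 4·π/2 = 2*π.
  u² cross terms: 2·(-1)·(-2)·∫sin(5x)·cos(3x) dx = 4·(0) = 0;  2·(-1)·(-2)·∫sin(5x)·sin(3x) dx = 4·(0) = 0;  2·(-2)·(-2)·∫cos(3x)·sin(3x) dx = 8·(0) = 0.
  So ∫_0^π u² dx = π/2 + 2*π + 2*π + 0 + 0 + 0 = 9*π/2.
  (u')² squared terms: (-6)²·∫cos(3x)² dx = 36·π/2 = 18*π;  (-5)²·∫cos(5x)² dx = 25·π/2 = 25*π/2;  (6)²·∫sin(3x)² dx = 36·π/2 = 18*π.
  (u')² cross terms: 2·(-6)·(-5)·∫cos(3x)·cos(5x) dx = 60·(0) = 0;  2·(-6)·(6)·∫cos(3x)·sin(3x) dx = -72·(0) = 0;  2·(-5)·(6)·∫cos(5x)·sin(3x) dx = -60·(0) = 0.
  So ∫_0^π (u')² dx = 18*π + 25*π/2 + 18*π + 0 + 0 + 0 = 97*π/2.
||u||_{H^1}^2 = (9*π/2) + (97*π/2) = 53*π.


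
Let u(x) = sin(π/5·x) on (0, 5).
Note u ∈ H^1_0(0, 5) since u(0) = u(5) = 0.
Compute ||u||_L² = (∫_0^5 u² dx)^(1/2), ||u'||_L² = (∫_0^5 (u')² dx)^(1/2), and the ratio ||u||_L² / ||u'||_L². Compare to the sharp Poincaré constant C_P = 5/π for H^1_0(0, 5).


||u||_L² / ||u'||_L² = 5/π = C_P.

u(x) = sin(π/5·x), so u'(x) = π*cos(π*x/5)/5.
Writing u(x) = A·sin(kπx/L) with A = 1 and k = 1, use ∫_0^L sin²(kπx/L) dx = L/2 and ∫_0^L cos²(kπx/L) dx = L/2.
u² = 1·sin²(π/5·x) and (u')² = π^2/25·cos²(π/5·x), and each of sin², cos² integrates to L/2 = 5/2 over (0, 5).
∫_0^5 u² dx = 5/2, so ||u||_L² = sqrt(10)/2.
∫_0^5 (u')² dx = π^2/10, so ||u'||_L² = sqrt(10)*π/10.
Ratio ||u||_L² / ||u'||_L² = 5/π.
Sharp Poincaré constant on H^1_0(0, 5) is C_P = L/π = 5/π, achieved by sin(π/5·x).
This is the k = 1 eigenfunction (up to amplitude), so the ratio equals the sharp Poincaré constant exactly.


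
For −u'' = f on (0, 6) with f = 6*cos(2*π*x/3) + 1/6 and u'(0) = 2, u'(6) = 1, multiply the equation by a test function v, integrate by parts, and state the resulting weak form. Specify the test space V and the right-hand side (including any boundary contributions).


V = H^1(0, 6) (v unrestricted at boundary; u is determined up to an additive constant); weak form: ∫_0^6 u'v' dx = ∫_0^6 (6*cos(2*π*x/3) + 1/6) v dx + v(6) − 2·v(0) for all v ∈ V.

Multiply both sides by a test function v and integrate from 0 to 6:
  ∫_0^6 −u''(x) v(x) dx = ∫_0^6 f(x) v(x) dx.
Integrate the LHS by parts once:
  ∫_0^6 −u'' v dx = −[u'(x) v(x)]_0^6 + ∫_0^6 u'(x) v'(x) dx.
Thus ∫_0^6 u'(x) v'(x) dx = ∫_0^6 f(x) v(x) dx + [u'(x) v(x)]_0^6.
Choose V so that boundary terms are either known or forced to vanish.
u has inhomogeneous Neumann u'(0) = 2, u'(6) = 1. [u' v]_0^6 = (1)·v(6) − (2)·v(0) = v(6) − 2·v(0). Take V = H^1(0, 6); boundary term becomes part of RHS.
Weak formulation: find u (satisfying any essential BC) such that ∫_0^6 u'(x) v'(x) dx = ∫_0^6 f v dx + v(6) − 2·v(0) for all v ∈ V (Neumann data are natural BCs: they enter the RHS as boundary terms).
Substituting f(x) = 6*cos(2*π*x/3) + 1/6, the right-hand side is ∫_0^6 (6*cos(2*π*x/3) + 1/6) v dx + v(6) − 2·v(0).
Compatibility check (pure Neumann): taking v ≡ 1 ∈ V gives 0 = ∫_0^6 f dx + (1) − (2), i.e. ∫_0^6 f dx must equal u'(0) − u'(6) = 1. Indeed ∫_0^6 (6*cos(2*π*x/3) + 1/6) dx = 1, so the data are compatible. The solution is then unique only up to an additive constant (fix it e.g. by requiring ∫_0^6 u dx = 0).


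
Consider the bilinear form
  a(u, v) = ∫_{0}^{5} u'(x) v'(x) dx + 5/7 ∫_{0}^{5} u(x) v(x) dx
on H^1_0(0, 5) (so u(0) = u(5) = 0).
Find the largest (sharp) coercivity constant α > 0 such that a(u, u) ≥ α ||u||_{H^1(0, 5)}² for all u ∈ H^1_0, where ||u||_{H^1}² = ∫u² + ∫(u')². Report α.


α = (π^2 + 125/7)/(π^2 + 25)

Coercivity of a(·,·) on H^1_0(0, 5) means a(u, u) ≥ α ||u||_{H^1}² for every u ∈ H^1_0.
The interval has length L = 5, and Poincaré/coercivity depend only on L. Here a(u, u) = ∫(u')² + (5/7)·∫u².
Here 0 < c = 5/7 < 1. The condition a(u,u) ≥ α||u||_{H^1}² reads (1−α)∫(u')² ≥ (α−c)∫u². Any admissible α is ≤ 1 (rapidly oscillating u have ∫u²/∫(u')² → 0), and α = 1 would force 0 ≥ (1−c)∫u², impossible since c < 1; so 1−α > 0. By the sharp Poincaré inequality on H^1_0 of an interval of length L, ∫(u')² ≥ (π/L)²∫u² with equality for the first sine mode sin(π(x−x₀)/L) (x₀ the left endpoint), so the inequality holds for all u iff (1−α)(π/L)² ≥ α − c, i.e. α ≤ ((π/L)² + c)/((π/L)² + 1) = (1 + c(L/π)²)/(1 + (L/π)²). With (π/L)² = π^2/25 and c = 5/7, the largest admissible constant is α = ((π/L)² + c)/((π/L)² + 1).
Simplifying, α = (π^2 + 125/7)/(π^2 + 25).


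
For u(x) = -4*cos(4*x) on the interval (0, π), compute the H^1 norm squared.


||u||_{H^1(0,π)}^2 = 136*π

u'(x) = 16*sin(4*x).
Expand u² and (u')² and integrate term by term on (0, π), using: for integers n ≥ 1, ∫_0^π sin²(nx) dx = ∫_0^π cos²(nx) dx = π/2; for n ≠ n', ∫_0^π sin(nx)sin(n'x) dx = ∫_0^π cos(nx)cos(n'x) dx = 0; and by product-to-sum, ∫_0^π sin(nx)cos(n'x) dx = ½∫_0^π [sin((n+n')x) + sin((n−n')x)] dx, which is 0 when n+n' is even and 2n/(n²−n'²) when n+n' is odd (it need not vanish on (0, π)).
  u² squared terms: (-4)²·∫cos(4x)² dx = 16·π/2 = 8*π.
  So ∫_0^π u² dx = 8*π.
  (u')² squared terms: (16)²·∫sin(4x)² dx = 256·π/2 = 128*π.
  So ∫_0^π (u')² dx = 128*π.
||u||_{H^1}^2 = (8*π) + (128*π) = 136*π.


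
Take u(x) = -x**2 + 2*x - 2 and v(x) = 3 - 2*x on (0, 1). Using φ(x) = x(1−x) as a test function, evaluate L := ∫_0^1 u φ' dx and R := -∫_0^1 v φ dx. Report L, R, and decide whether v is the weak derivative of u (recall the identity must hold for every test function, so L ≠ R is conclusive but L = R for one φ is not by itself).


LHS = -1/6, RHS = -1/3. No, v is not the weak derivative of u.

u(x) = -x**2 + 2*x - 2, classical derivative u'(x) = 2 - 2*x.
φ(x) = x(1−x), so φ'(x) = 1 - 2*x.
Note φ(0) = φ(1) = 0, so the boundary term u·φ vanishes.
LHS = ∫_0^1 u(x) φ'(x) dx = ∫_0^1 (2*x^3 - 5*x^2 + 6*x - 2) dx. Term by term:
  ∫_0^1 2*x^3 dx = 1/2;  ∫_0^1 -5*x^2 dx = -5/3;  ∫_0^1 6*x dx = 3;
  ∫_0^1 -2 dx = -2.
Sum: 1/2 − 5/3 + 3 − 2 = -1/6.
So LHS = -1/6.
∫_0^1 v(x) φ(x) dx = ∫_0^1 (2*x^3 - 5*x^2 + 3*x) dx. Term by term:
  ∫_0^1 2*x^3 dx = 1/2;  ∫_0^1 -5*x^2 dx = -5/3;  ∫_0^1 3*x dx = 3/2.
Sum: 1/2 − 5/3 + 3/2 = 1/3.
So RHS = -∫_0^1 v(x) φ(x) dx = -1/3.
LHS − RHS = 1/6 ≠ 0, so the identity fails.
(For a valid weak derivative the identity must hold for EVERY test function, in particular this one. The failure shows v is NOT the weak derivative of u.)
Correct weak derivative would be u'(x) = 2 - 2*x.


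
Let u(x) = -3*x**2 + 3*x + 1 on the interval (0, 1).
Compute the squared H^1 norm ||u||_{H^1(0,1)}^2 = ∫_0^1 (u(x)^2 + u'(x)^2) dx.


||u||_{H^1}^2 = 53/10

The H^1 norm (squared) on an interval (0, L) is
  ||u||_{H^1}^2 = ∫_0^L u(x)^2 dx + ∫_0^L u'(x)^2 dx.
Compute u'(x) = 3 - 6*x.
Then u(x)^2 = 9*x**4 - 18*x**3 + 3*x**2 + 6*x + 1 and u'(x)^2 = 36*x**2 - 36*x + 9.
Integrate each monomial from 0 to 1 using ∫_0^1 c·x^n dx = c·1^(n+1)/(n+1):
  ∫_0^1 u(x)^2 dx = ∫_0^1 (9*x^4 - 18*x^3 + 3*x^2 + 6*x + 1) dx. Term by term:
    ∫_0^1 9*x^4 dx = 9/5;  ∫_0^1 -18*x^3 dx = -9/2;  ∫_0^1 3*x^2 dx = 1;
    ∫_0^1 6*x dx = 3;  ∫_0^1 1 dx = 1.
  Sum: 9/5 − 9/2 + 1 + 3 + 1 = 23/10.
  ∫_0^1 u'(x)^2 dx = ∫_0^1 (36*x^2 - 36*x + 9) dx. Term by term:
    ∫_0^1 36*x^2 dx = 12;  ∫_0^1 -36*x dx = -18;  ∫_0^1 9 dx = 9.
  Sum: 12 − 18 + 9 = 3.
Adding: ||u||_{H^1}^2 = 23/10 + 3 = 53/10.


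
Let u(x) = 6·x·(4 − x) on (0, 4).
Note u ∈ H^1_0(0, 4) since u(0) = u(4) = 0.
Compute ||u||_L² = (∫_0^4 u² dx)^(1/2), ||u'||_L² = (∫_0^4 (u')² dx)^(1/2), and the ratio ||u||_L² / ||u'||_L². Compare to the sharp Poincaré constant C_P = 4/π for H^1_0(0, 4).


||u||_L² / ||u'||_L² = 2*sqrt(10)/5 < C_P = 4/π.

u(x) = 6·x·(4 − x), so u'(x) = 24 - 12*x.
u(x) = 6·x·(4 − x) vanishes at x = 0 and x = 4, so u ∈ H^1_0(0, 4). Differentiate via the product rule and integrate the resulting polynomials term by term.
  ∫_0^4 u² dx = ∫_0^4 (36*x^4 - 288*x^3 + 576*x^2) dx. Term by term:
    ∫_0^4 36*x^4 dx = 36864/5;  ∫_0^4 -288*x^3 dx = -18432;  ∫_0^4 576*x^2 dx = 12288.
  Sum: 36864/5 − 18432 + 12288 = 6144/5.
  ∫_0^4 (u')² dx = ∫_0^4 (144*x^2 - 576*x + 576) dx. Term by term:
    ∫_0^4 144*x^2 dx = 3072;  ∫_0^4 -576*x dx = -4608;  ∫_0^4 576 dx = 2304.
  Sum: 3072 − 4608 + 2304 = 768.
∫_0^4 u² dx = 6144/5, so ||u||_L² = 32*sqrt(30)/5.
∫_0^4 (u')² dx = 768, so ||u'||_L² = 16*sqrt(3).
Ratio ||u||_L² / ||u'||_L² = 2*sqrt(10)/5.
Sharp Poincaré constant on H^1_0(0, 4) is C_P = L/π = 4/π, achieved by sin(π/4·x).
A polynomial bump cannot attain the sharp Poincaré constant (only the first sine eigenfunction does), so the ratio is strictly less than C_P, consistent with ||u||_L² ≤ C_P ||u'||_L².


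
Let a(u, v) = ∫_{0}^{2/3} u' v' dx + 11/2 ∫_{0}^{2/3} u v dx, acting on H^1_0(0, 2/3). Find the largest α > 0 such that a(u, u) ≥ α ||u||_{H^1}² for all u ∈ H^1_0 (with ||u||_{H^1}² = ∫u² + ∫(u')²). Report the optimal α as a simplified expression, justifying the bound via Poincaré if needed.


α = 1

Coercivity of a(·,·) on H^1_0(0, 2/3) means a(u, u) ≥ α ||u||_{H^1}² for every u ∈ H^1_0.
The interval has length L = 2/3, and Poincaré/coercivity depend only on L. Here a(u, u) = ∫(u')² + (11/2)·∫u².
Here c = 11/2 ≥ 1, so a(u,u) = ∫(u')² + c∫u² ≥ ∫(u')² + ∫u² = ||u||_{H^1}², i.e. α = 1 works. No larger α is possible: a(u,u) ≥ α||u||_{H^1}² means (1−α)∫(u')² ≥ (α−c)∫u², and for the modes u_n = sin(nπ(x−x₀)/L) (x₀ the left endpoint) one has ∫u_n²/∫(u_n')² = (L/(nπ))² → 0, so a(u_n,u_n)/||u_n||_{H^1}² → 1. Hence the optimal constant is α = 1.
Therefore α = 1.


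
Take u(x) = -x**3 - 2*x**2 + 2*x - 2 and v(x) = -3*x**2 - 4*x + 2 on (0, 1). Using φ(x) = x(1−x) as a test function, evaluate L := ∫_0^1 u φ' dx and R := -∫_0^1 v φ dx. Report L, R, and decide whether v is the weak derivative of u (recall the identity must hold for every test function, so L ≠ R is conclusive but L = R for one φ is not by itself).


LHS = 3/20, RHS = 3/20. Yes, v = u' weakly.

u(x) = -x**3 - 2*x**2 + 2*x - 2, classical derivative u'(x) = -3*x**2 - 4*x + 2.
φ(x) = x(1−x), so φ'(x) = 1 - 2*x.
Note φ(0) = φ(1) = 0, so the boundary term u·φ vanishes.
LHS = ∫_0^1 u(x) φ'(x) dx = ∫_0^1 (2*x^4 + 3*x^3 - 6*x^2 + 6*x - 2) dx. Term by term:
  ∫_0^1 2*x^4 dx = 2/5;  ∫_0^1 3*x^3 dx = 3/4;  ∫_0^1 -6*x^2 dx = -2;
  ∫_0^1 6*x dx = 3;  ∫_0^1 -2 dx = -2.
Sum: 2/5 + 3/4 − 2 + 3 − 2 = 3/20.
So LHS = 3/20.
∫_0^1 v(x) φ(x) dx = ∫_0^1 (3*x^4 + x^3 - 6*x^2 + 2*x) dx. Term by term:
  ∫_0^1 3*x^4 dx = 3/5;  ∫_0^1 x^3 dx = 1/4;  ∫_0^1 -6*x^2 dx = -2;
  ∫_0^1 2*x dx = 1.
Sum: 3/5 + 1/4 − 2 + 1 = -3/20.
So RHS = -∫_0^1 v(x) φ(x) dx = 3/20.
LHS = RHS, so the identity holds for this test φ.
Moreover u is smooth here and v(x) = u'(x) = -3*x**2 - 4*x + 2 pointwise, so the identity holds for every test function. Hence v is the weak derivative of u.


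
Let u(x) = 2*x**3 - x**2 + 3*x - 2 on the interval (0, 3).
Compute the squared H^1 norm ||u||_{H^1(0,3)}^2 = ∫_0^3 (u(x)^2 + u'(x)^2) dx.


||u||_{H^1}^2 = 194853/70

The H^1 norm (squared) on an interval (0, L) is
  ||u||_{H^1}^2 = ∫_0^L u(x)^2 dx + ∫_0^L u'(x)^2 dx.
Compute u'(x) = 6*x**2 - 2*x + 3.
Then u(x)^2 = 4*x**6 - 4*x**5 + 13*x**4 - 14*x**3 + 13*x**2 - 12*x + 4 and u'(x)^2 = 36*x**4 - 24*x**3 + 40*x**2 - 12*x + 9.
Integrate each monomial from 0 to 3 using ∫_0^3 c·x^n dx = c·3^(n+1)/(n+1):
  ∫_0^3 u(x)^2 dx = ∫_0^3 (4*x^6 - 4*x^5 + 13*x^4 - 14*x^3 + 13*x^2 - 12*x + 4) dx. Term by term:
    ∫_0^3 4*x^6 dx = 8748/7;  ∫_0^3 -4*x^5 dx = -486;  ∫_0^3 13*x^4 dx = 3159/5;
    ∫_0^3 -14*x^3 dx = -567/2;  ∫_0^3 13*x^2 dx = 117;  ∫_0^3 -12*x dx = -54;
    ∫_0^3 4 dx = 12.
  Sum: 8748/7 − 486 + 3159/5 − 567/2 + 117 − 54 + 12 = 83091/70.
  ∫_0^3 u'(x)^2 dx = ∫_0^3 (36*x^4 - 24*x^3 + 40*x^2 - 12*x + 9) dx. Term by term:
    ∫_0^3 36*x^4 dx = 8748/5;  ∫_0^3 -24*x^3 dx = -486;  ∫_0^3 40*x^2 dx = 360;
    ∫_0^3 -12*x dx = -54;  ∫_0^3 9 dx = 27.
  Sum: 8748/5 − 486 + 360 − 54 + 27 = 7983/5.
Adding: ||u||_{H^1}^2 = 83091/70 + 7983/5 = 194853/70.


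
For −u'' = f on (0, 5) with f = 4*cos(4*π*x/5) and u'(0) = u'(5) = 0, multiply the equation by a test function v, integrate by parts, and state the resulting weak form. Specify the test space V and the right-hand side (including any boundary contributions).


V = H^1(0, 5) (no boundary constraint on v; u is determined up to an additive constant); weak form: ∫_0^5 u'v' dx = ∫_0^5 (4*cos(4*π*x/5)) v dx for all v ∈ V.

Multiply both sides by a test function v and integrate from 0 to 5:
  ∫_0^5 −u''(x) v(x) dx = ∫_0^5 f(x) v(x) dx.
Integrate the LHS by parts once:
  ∫_0^5 −u'' v dx = −[u'(x) v(x)]_0^5 + ∫_0^5 u'(x) v'(x) dx.
Thus ∫_0^5 u'(x) v'(x) dx = ∫_0^5 f(x) v(x) dx + [u'(x) v(x)]_0^5.
Choose V so that boundary terms are either known or forced to vanish.
u has homogeneous Neumann: u'(0) = u'(5) = 0. So [u' v]_0^5 = 0·v(5) − 0·v(0) = 0 for any v; take V = H^1(0, 5).
Weak formulation: find u (satisfying any essential BC) such that ∫_0^5 u'(x) v'(x) dx = ∫_0^5 f v dx for all v ∈ V (homogeneous Neumann, so boundary terms vanish).
Substituting f(x) = 4*cos(4*π*x/5), the right-hand side is ∫_0^5 (4*cos(4*π*x/5)) v dx.
Compatibility check (pure Neumann): taking v ≡ 1 ∈ V gives 0 = ∫_0^5 f dx + (0) − (0), i.e. ∫_0^5 f dx must equal u'(0) − u'(5) = 0. Indeed ∫_0^5 (4*cos(4*π*x/5)) dx = 0, so the data are compatible. The solution is then unique only up to an additive constant (fix it e.g. by requiring ∫_0^5 u dx = 0).


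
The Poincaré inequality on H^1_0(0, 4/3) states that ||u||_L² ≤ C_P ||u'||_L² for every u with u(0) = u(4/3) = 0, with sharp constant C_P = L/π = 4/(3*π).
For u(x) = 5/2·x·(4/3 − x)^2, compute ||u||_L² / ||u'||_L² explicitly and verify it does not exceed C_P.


||u||_L² / ||u'||_L² = 2*sqrt(14)/21 < C_P = 4/(3*π).

u(x) = 5/2·x·(4/3 − x)^2, so u'(x) = 15*x^2/2 - 40*x/3 + 40/9.
u(x) = 5/2·x·(4/3 − x)^2 vanishes at x = 0 and x = 4/3, so u ∈ H^1_0(0, 4/3). Differentiate via the product rule and integrate the resulting polynomials term by term.
  ∫_0^4/3 u² dx = ∫_0^4/3 (25*x^6/4 - 100*x^5/3 + 200*x^4/3 - 1600*x^3/27 + 1600*x^2/81) dx. Term by term:
    ∫_0^4/3 25*x^6/4 dx = 102400/15309;  ∫_0^4/3 -100*x^5/3 dx = -204800/6561;  ∫_0^4/3 200*x^4/3 dx = 40960/729;
    ∫_0^4/3 -1600*x^3/27 dx = -102400/2187;  ∫_0^4/3 1600*x^2/81 dx = 102400/6561.
  Sum: 102400/15309 − 204800/6561 + 40960/729 − 102400/2187 + 102400/6561 = 20480/45927.
  ∫_0^4/3 (u')² dx = ∫_0^4/3 (225*x^4/4 - 200*x^3 + 2200*x^2/9 - 3200*x/27 + 1600/81) dx. Term by term:
    ∫_0^4/3 225*x^4/4 dx = 1280/27;  ∫_0^4/3 -200*x^3 dx = -12800/81;  ∫_0^4/3 2200*x^2/9 dx = 140800/729;
    ∫_0^4/3 -3200*x/27 dx = -25600/243;  ∫_0^4/3 1600/81 dx = 6400/243.
  Sum: 1280/27 − 12800/81 + 140800/729 − 25600/243 + 6400/243 = 2560/729.
∫_0^4/3 u² dx = 20480/45927, so ||u||_L² = 64*sqrt(35)/567.
∫_0^4/3 (u')² dx = 2560/729, so ||u'||_L² = 16*sqrt(10)/27.
Ratio ||u||_L² / ||u'||_L² = 2*sqrt(14)/21.
Sharp Poincaré constant on H^1_0(0, 4/3) is C_P = L/π = 4/(3*π), achieved by sin(3*π/4·x).
A polynomial bump cannot attain the sharp Poincaré constant (only the first sine eigenfunction does), so the ratio is strictly less than C_P, consistent with ||u||_L² ≤ C_P ||u'||_L².


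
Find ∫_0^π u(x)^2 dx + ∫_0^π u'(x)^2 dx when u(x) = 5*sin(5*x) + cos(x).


||u||_{H^1(0,π)}^2 = 326*π

u'(x) = -sin(x) + 25*cos(5*x).
Expand u² and (u')² and integrate term by term on (0, π), using: for integers n ≥ 1, ∫_0^π sin²(nx) dx = ∫_0^π cos²(nx) dx = π/2; for n ≠ n', ∫_0^π sin(nx)sin(n'x) dx = ∫_0^π cos(nx)cos(n'x) dx = 0; and by product-to-sum, ∫_0^π sin(nx)cos(n'x) dx = ½∫_0^π [sin((n+n')x) + sin((n−n')x)] dx, which is 0 when n+n' is even and 2n/(n²−n'²) when n+n' is odd (it need not vanish on (0, π)).
  u² squared terms: (5)²·∫sin(5x)² dx = 25·π/2 = 25*π/2;  (1)²·∫cos(x)² dx = 1·π/2 = π/2.
  u² cross terms: 2·(5)·(1)·∫sin(5x)·cos(x) dx = 10·(0) = 0.
  So ∫_0^π u² dx = 25*π/2 + π/2 + 0 = 13*π.
  (u')² squared terms: (-1)²·∫sin(x)² dx = 1·π/2 = π/2;  (25)²·∫cos(5x)² dx = 625·π/2 = 625*π/2.
  (u')² cross terms: 2·(-1)·(25)·∫sin(x)·cos(5x) dx = -50·(0) = 0.
  So ∫_0^π (u')² dx = π/2 + 625*π/2 + 0 = 313*π.
||u||_{H^1}^2 = (13*π) + (313*π) = 326*π.


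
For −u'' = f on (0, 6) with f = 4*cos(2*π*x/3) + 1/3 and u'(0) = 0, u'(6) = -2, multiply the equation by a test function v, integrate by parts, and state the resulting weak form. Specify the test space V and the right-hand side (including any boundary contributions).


V = H^1(0, 6) (v unrestricted at boundary; u is determined up to an additive constant); weak form: ∫_0^6 u'v' dx = ∫_0^6 (4*cos(2*π*x/3) + 1/3) v dx − 2·v(6) for all v ∈ V.

Multiply both sides by a test function v and integrate from 0 to 6:
  ∫_0^6 −u''(x) v(x) dx = ∫_0^6 f(x) v(x) dx.
Integrate the LHS by parts once:
  ∫_0^6 −u'' v dx = −[u'(x) v(x)]_0^6 + ∫_0^6 u'(x) v'(x) dx.
Thus ∫_0^6 u'(x) v'(x) dx = ∫_0^6 f(x) v(x) dx + [u'(x) v(x)]_0^6.
Choose V so that boundary terms are either known or forced to vanish.
u has inhomogeneous Neumann u'(0) = 0, u'(6) = -2. [u' v]_0^6 = (-2)·v(6) − (0)·v(0) = − 2·v(6). Take V = H^1(0, 6); boundary term becomes part of RHS.
Weak formulation: find u (satisfying any essential BC) such that ∫_0^6 u'(x) v'(x) dx = ∫_0^6 f v dx − 2·v(6) for all v ∈ V (Neumann data are natural BCs: they enter the RHS as boundary terms).
Substituting f(x) = 4*cos(2*π*x/3) + 1/3, the right-hand side is ∫_0^6 (4*cos(2*π*x/3) + 1/3) v dx − 2·v(6).
Compatibility check (pure Neumann): taking v ≡ 1 ∈ V gives 0 = ∫_0^6 f dx + (-2) − (0), i.e. ∫_0^6 f dx must equal u'(0) − u'(6) = 2. Indeed ∫_0^6 (4*cos(2*π*x/3) + 1/3) dx = 2, so the data are compatible. The solution is then unique only up to an additive constant (fix it e.g. by requiring ∫_0^6 u dx = 0).
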